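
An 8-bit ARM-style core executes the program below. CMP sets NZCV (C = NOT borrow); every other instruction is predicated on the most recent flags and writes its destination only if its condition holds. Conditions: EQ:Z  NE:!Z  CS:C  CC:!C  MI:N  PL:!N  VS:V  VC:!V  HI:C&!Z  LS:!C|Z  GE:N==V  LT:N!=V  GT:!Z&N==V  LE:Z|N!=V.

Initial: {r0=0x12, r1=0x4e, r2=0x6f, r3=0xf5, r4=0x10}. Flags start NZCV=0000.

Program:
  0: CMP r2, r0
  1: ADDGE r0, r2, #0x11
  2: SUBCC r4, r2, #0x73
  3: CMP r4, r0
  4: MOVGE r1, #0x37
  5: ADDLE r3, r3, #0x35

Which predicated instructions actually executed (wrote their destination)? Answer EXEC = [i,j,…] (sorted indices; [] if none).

EXEC = [1,4]

[0] flags=0010 → (cmp)
[1] flags=0010 GE?T → r0=0x80
[2] flags=0010 CC?F → skip
[3] flags=1001 → (cmp)
[4] flags=1001 GE?T → r1=0x37
[5] flags=1001 LE?F → skip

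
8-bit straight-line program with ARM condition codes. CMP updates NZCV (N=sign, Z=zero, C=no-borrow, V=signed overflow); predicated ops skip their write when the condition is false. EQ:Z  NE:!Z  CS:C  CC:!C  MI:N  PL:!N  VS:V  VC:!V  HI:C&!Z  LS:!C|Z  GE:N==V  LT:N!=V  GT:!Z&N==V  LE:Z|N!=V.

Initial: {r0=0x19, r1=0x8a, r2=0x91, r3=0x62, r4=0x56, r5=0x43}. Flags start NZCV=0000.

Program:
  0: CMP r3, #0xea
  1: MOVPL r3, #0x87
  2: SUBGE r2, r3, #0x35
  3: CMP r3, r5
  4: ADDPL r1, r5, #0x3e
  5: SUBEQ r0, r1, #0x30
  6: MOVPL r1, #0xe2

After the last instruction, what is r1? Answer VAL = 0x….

VAL = 0xe2

[0] flags=0000 → (cmp)
[1] flags=0000 PL?T → r3=0x87
[2] flags=0000 GE?T → r2=0x52
[3] flags=0011 → (cmp)
[4] flags=0011 PL?T → r1=0x81
[5] flags=0011 EQ?F → skip
[6] flags=0011 PL?T → r1=0xe2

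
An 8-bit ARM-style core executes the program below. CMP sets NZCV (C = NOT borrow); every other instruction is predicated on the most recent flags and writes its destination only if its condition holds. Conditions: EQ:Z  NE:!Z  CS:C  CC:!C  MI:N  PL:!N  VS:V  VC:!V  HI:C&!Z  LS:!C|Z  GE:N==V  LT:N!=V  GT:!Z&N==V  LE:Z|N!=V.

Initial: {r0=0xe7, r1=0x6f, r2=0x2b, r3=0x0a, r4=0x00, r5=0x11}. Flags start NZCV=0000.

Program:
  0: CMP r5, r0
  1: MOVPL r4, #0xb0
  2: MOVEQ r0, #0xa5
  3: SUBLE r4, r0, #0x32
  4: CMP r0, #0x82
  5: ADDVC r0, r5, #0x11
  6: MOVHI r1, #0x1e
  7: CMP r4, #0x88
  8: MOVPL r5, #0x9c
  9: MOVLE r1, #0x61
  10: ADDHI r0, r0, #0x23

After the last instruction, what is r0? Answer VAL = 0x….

0: ✓ CMP  NZCV=0000
1: ✓ MOVPL  r4←0xb0
2: · MOVEQ
3: · SUBLE
4: ✓ CMP  NZCV=0010
5: ✓ ADDVC  r0←0x22
6: ✓ MOVHI  r1←0x1e
7: ✓ CMP  NZCV=0010
8: ✓ MOVPL  r5←0x9c
9: · MOVLE
10: ✓ ADDHI  r0←0x45

VAL = 0x45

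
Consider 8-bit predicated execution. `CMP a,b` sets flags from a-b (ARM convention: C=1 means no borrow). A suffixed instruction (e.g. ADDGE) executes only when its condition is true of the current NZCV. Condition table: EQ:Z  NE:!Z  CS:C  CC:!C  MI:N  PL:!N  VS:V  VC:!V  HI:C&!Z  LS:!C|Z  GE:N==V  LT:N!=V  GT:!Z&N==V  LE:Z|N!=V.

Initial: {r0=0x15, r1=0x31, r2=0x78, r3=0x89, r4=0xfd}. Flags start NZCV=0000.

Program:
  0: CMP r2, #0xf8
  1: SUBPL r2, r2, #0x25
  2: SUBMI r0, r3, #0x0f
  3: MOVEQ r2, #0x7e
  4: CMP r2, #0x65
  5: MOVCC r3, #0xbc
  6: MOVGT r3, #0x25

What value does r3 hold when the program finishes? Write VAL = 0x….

VAL = 0x25

[0] flags=1001 → (cmp)
[1] flags=1001 PL?F → skip
[2] flags=1001 MI?T → r0=0x7a
[3] flags=1001 EQ?F → skip
[4] flags=0010 → (cmp)
[5] flags=0010 CC?F → skip
[6] flags=0010 GT?T → r3=0x25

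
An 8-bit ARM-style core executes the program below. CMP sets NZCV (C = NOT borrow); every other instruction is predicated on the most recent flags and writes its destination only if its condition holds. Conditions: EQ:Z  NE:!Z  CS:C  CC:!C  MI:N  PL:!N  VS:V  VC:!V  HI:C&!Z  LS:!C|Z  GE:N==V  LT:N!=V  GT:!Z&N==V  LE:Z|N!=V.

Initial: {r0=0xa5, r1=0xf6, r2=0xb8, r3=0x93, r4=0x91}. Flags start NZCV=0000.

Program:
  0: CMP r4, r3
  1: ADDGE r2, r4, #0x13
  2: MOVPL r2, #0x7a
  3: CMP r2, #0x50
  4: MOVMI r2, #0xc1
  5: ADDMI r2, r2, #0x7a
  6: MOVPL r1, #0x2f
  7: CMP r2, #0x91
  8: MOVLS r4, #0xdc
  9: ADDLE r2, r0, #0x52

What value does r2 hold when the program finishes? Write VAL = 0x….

VAL = 0xb8

0: ✓ CMP  NZCV=1000
1: · ADDGE
2: · MOVPL
3: ✓ CMP  NZCV=0011
4: · MOVMI
5: · ADDMI
6: ✓ MOVPL  r1←0x2f
7: ✓ CMP  NZCV=0010
8: · MOVLS
9: · ADDLE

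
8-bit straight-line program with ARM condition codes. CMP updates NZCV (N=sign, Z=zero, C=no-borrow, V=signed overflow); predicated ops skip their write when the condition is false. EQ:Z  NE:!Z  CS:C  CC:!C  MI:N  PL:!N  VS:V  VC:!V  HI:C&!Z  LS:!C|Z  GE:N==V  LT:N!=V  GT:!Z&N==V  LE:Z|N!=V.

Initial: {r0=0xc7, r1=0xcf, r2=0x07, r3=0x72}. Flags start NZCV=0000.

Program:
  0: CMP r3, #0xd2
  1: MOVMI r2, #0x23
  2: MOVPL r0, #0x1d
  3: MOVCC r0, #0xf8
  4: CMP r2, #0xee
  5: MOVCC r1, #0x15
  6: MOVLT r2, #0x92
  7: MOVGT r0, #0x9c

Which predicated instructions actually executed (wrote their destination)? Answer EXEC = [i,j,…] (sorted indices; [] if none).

0: ✓ CMP  NZCV=1001
1: ✓ MOVMI  r2←0x23
2: · MOVPL
3: ✓ MOVCC  r0←0xf8
4: ✓ CMP  NZCV=0000
5: ✓ MOVCC  r1←0x15
6: · MOVLT
7: ✓ MOVGT  r0←0x9c

EXEC = [1,3,5,7]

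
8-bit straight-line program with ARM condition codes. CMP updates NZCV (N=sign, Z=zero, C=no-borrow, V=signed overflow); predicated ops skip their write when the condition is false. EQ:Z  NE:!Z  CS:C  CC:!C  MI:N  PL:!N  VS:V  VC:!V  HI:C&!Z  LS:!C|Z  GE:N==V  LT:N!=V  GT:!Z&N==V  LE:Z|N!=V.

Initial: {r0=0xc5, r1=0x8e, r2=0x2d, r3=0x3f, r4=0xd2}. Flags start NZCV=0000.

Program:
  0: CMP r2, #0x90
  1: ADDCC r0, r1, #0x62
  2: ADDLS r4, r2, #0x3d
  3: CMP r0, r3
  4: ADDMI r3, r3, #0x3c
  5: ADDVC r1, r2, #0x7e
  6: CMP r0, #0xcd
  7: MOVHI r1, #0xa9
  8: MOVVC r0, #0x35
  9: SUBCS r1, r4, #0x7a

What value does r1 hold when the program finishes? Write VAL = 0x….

[0] flags=1001 → (cmp)
[1] flags=1001 CC?T → r0=0xf0
[2] flags=1001 LS?T → r4=0x6a
[3] flags=1010 → (cmp)
[4] flags=1010 MI?T → r3=0x7b
[5] flags=1010 VC?T → r1=0xab
[6] flags=0010 → (cmp)
[7] flags=0010 HI?T → r1=0xa9
[8] flags=0010 VC?T → r0=0x35
[9] flags=0010 CS?T → r1=0xf0

VAL = 0xf0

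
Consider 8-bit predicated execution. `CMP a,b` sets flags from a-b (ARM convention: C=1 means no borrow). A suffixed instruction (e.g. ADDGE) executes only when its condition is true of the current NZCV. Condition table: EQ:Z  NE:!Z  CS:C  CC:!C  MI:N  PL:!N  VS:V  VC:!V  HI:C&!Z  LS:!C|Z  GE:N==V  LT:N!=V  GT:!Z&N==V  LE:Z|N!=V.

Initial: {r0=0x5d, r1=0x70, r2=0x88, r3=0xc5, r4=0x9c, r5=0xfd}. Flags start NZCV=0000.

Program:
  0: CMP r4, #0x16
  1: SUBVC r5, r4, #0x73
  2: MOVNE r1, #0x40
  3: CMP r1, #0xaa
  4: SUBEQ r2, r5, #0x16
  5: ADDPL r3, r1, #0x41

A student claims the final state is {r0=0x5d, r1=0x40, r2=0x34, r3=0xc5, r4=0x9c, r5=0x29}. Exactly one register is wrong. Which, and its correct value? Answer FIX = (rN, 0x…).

[0] flags=1010 → (cmp)
[1] flags=1010 VC?T → r5=0x29
[2] flags=1010 NE?T → r1=0x40
[3] flags=1001 → (cmp)
[4] flags=1001 EQ?F → skip
[5] flags=1001 PL?F → skip

FIX = (r2, 0x88)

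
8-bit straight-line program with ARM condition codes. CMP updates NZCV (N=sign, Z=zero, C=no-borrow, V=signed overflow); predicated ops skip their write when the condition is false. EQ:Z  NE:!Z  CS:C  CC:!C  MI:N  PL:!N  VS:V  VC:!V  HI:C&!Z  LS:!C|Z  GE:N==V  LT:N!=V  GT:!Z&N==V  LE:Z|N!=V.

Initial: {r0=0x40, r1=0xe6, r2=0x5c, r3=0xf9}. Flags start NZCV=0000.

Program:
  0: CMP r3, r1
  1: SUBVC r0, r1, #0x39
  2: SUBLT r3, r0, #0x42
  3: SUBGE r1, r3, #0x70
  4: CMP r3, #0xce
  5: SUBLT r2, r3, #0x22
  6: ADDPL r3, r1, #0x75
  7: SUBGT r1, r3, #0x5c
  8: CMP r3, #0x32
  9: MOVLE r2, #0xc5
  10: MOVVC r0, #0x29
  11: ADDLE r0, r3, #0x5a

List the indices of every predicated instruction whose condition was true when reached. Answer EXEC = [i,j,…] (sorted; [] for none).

[0] flags=0010 → (cmp)
[1] flags=0010 VC?T → r0=0xad
[2] flags=0010 LT?F → skip
[3] flags=0010 GE?T → r1=0x89
[4] flags=0010 → (cmp)
[5] flags=0010 LT?F → skip
[6] flags=0010 PL?T → r3=0xfe
[7] flags=0010 GT?T → r1=0xa2
[8] flags=1010 → (cmp)
[9] flags=1010 LE?T → r2=0xc5
[10] flags=1010 VC?T → r0=0x29
[11] flags=1010 LE?T → r0=0x58

EXEC = [1,3,6,7,9,10,11]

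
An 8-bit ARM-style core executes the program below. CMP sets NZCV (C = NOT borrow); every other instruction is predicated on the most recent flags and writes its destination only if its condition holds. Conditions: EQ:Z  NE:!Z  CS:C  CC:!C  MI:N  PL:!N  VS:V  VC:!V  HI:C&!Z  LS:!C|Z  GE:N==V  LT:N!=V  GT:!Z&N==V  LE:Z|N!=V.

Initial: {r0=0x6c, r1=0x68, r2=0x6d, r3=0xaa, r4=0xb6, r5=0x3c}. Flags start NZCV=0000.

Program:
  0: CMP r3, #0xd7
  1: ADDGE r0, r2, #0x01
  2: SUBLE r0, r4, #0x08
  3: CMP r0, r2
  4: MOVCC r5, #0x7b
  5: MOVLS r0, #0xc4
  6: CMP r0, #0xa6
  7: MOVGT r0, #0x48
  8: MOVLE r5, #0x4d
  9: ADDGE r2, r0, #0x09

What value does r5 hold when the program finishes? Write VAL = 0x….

0: ✓ CMP  NZCV=1000
1: · ADDGE
2: ✓ SUBLE  r0←0xae
3: ✓ CMP  NZCV=0011
4: · MOVCC
5: · MOVLS
6: ✓ CMP  NZCV=0010
7: ✓ MOVGT  r0←0x48
8: · MOVLE
9: ✓ ADDGE  r2←0x51

VAL = 0x3c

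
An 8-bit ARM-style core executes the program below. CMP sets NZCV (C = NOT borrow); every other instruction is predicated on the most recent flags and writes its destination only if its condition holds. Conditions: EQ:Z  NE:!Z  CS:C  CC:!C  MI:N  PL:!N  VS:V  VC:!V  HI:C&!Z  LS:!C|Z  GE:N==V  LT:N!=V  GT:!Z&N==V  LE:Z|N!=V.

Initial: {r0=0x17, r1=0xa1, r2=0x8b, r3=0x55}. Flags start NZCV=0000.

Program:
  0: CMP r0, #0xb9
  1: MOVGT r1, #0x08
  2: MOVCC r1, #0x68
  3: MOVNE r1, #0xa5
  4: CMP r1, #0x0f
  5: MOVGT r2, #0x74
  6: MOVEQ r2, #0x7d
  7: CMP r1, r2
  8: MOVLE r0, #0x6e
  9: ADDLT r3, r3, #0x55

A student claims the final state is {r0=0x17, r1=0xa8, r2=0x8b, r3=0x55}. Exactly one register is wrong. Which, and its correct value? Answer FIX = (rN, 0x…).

[0] flags=0000 → (cmp)
[1] flags=0000 GT?T → r1=0x08
[2] flags=0000 CC?T → r1=0x68
[3] flags=0000 NE?T → r1=0xa5
[4] flags=1010 → (cmp)
[5] flags=1010 GT?F → skip
[6] flags=1010 EQ?F → skip
[7] flags=0010 → (cmp)
[8] flags=0010 LE?F → skip
[9] flags=0010 LT?F → skip

FIX = (r1, 0xa5)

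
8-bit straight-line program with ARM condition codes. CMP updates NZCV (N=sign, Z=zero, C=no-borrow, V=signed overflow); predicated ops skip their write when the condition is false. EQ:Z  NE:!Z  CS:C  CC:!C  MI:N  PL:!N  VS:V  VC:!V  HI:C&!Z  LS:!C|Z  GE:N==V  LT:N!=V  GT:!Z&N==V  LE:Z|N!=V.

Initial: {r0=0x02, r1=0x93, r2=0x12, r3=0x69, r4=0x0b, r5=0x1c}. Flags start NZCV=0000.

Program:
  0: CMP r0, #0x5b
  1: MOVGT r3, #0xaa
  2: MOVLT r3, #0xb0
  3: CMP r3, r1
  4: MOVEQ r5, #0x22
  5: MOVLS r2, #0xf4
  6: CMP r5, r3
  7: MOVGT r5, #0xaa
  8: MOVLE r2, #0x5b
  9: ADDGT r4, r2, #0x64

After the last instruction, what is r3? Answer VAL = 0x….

VAL = 0xb0

0: ✓ CMP  NZCV=1000
1: · MOVGT
2: ✓ MOVLT  r3←0xb0
3: ✓ CMP  NZCV=0010
4: · MOVEQ
5: · MOVLS
6: ✓ CMP  NZCV=0000
7: ✓ MOVGT  r5←0xaa
8: · MOVLE
9: ✓ ADDGT  r4←0x76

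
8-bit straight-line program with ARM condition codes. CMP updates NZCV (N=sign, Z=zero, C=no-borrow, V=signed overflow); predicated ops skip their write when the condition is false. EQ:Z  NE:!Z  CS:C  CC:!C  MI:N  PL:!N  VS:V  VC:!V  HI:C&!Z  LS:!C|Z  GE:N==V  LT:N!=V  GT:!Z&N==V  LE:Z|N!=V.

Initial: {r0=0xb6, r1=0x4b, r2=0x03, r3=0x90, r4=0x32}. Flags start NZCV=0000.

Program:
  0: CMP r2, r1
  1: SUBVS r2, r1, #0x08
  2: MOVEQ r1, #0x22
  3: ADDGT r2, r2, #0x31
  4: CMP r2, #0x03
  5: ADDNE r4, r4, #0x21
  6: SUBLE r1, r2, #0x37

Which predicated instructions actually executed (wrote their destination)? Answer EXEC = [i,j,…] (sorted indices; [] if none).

0: ✓ CMP  NZCV=1000
1: · SUBVS
2: · MOVEQ
3: · ADDGT
4: ✓ CMP  NZCV=0110
5: · ADDNE
6: ✓ SUBLE  r1←0xcc

EXEC = [6]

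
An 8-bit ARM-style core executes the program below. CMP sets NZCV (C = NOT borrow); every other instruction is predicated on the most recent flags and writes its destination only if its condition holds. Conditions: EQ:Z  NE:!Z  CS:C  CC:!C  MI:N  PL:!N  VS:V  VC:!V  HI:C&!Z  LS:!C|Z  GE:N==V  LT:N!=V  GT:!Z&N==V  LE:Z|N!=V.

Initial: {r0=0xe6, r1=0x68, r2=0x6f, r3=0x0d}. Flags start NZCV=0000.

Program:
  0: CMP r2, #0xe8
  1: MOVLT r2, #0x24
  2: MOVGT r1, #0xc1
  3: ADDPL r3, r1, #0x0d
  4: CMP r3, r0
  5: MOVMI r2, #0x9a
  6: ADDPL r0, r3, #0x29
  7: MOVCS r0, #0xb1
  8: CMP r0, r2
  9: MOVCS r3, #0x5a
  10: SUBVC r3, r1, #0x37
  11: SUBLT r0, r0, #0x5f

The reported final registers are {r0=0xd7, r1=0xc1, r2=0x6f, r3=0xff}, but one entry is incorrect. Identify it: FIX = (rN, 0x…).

FIX = (r3, 0x8a)

[0] flags=1001 → (cmp)
[1] flags=1001 LT?F → skip
[2] flags=1001 GT?T → r1=0xc1
[3] flags=1001 PL?F → skip
[4] flags=0000 → (cmp)
[5] flags=0000 MI?F → skip
[6] flags=0000 PL?T → r0=0x36
[7] flags=0000 CS?F → skip
[8] flags=1000 → (cmp)
[9] flags=1000 CS?F → skip
[10] flags=1000 VC?T → r3=0x8a
[11] flags=1000 LT?T → r0=0xd7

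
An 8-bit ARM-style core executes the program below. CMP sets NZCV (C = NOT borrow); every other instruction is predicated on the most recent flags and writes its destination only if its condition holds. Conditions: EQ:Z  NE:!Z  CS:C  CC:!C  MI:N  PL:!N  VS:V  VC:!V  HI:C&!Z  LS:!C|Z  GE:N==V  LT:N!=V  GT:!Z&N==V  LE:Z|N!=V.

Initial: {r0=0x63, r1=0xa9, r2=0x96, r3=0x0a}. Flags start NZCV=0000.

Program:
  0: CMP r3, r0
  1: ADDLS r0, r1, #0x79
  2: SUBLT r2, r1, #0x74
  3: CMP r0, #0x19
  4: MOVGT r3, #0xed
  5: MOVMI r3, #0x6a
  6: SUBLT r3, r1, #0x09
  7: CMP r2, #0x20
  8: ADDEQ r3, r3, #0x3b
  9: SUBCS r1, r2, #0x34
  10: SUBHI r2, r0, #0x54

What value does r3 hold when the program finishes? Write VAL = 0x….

VAL = 0xed

0: ✓ CMP  NZCV=1000
1: ✓ ADDLS  r0←0x22
2: ✓ SUBLT  r2←0x35
3: ✓ CMP  NZCV=0010
4: ✓ MOVGT  r3←0xed
5: · MOVMI
6: · SUBLT
7: ✓ CMP  NZCV=0010
8: · ADDEQ
9: ✓ SUBCS  r1←0x01
10: ✓ SUBHI  r2←0xce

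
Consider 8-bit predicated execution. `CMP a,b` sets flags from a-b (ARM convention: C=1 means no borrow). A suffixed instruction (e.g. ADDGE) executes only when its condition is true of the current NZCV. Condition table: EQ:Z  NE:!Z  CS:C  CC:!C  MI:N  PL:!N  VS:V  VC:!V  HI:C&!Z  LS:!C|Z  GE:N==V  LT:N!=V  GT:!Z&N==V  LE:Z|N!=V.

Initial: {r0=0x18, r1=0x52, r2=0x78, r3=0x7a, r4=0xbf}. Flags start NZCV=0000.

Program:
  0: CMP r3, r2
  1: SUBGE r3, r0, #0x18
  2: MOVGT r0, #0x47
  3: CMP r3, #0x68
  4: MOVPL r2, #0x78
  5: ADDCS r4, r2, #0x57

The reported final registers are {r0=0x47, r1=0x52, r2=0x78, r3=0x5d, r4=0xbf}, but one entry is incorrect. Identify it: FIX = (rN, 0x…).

[0] flags=0010 → (cmp)
[1] flags=0010 GE?T → r3=0x00
[2] flags=0010 GT?T → r0=0x47
[3] flags=1000 → (cmp)
[4] flags=1000 PL?F → skip
[5] flags=1000 CS?F → skip

FIX = (r3, 0x00)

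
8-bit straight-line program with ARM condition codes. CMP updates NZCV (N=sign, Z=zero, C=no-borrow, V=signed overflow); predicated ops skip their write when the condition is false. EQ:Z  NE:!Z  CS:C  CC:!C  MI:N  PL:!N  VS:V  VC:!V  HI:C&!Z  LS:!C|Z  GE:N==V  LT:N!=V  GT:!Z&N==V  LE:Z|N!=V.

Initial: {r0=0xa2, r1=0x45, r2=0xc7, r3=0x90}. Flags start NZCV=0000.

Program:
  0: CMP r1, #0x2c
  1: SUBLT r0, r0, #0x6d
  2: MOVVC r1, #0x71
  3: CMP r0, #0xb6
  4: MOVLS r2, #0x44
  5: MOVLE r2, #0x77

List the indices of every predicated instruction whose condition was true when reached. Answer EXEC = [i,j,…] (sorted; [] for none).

EXEC = [2,4,5]

[0] flags=0010 → (cmp)
[1] flags=0010 LT?F → skip
[2] flags=0010 VC?T → r1=0x71
[3] flags=1000 → (cmp)
[4] flags=1000 LS?T → r2=0x44
[5] flags=1000 LE?T → r2=0x77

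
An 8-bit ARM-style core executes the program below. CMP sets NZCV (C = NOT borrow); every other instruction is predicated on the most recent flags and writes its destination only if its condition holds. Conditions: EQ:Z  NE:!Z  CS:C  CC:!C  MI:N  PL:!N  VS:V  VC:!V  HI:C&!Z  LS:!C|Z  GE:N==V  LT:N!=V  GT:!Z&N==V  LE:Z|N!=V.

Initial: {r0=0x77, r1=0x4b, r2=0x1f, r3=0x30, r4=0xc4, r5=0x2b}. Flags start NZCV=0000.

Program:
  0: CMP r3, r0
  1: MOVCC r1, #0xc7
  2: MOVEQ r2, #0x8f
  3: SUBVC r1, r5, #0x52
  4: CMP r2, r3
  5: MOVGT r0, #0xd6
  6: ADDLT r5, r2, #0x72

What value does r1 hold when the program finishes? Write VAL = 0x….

[0] flags=1000 → (cmp)
[1] flags=1000 CC?T → r1=0xc7
[2] flags=1000 EQ?F → skip
[3] flags=1000 VC?T → r1=0xd9
[4] flags=1000 → (cmp)
[5] flags=1000 GT?F → skip
[6] flags=1000 LT?T → r5=0x91

VAL = 0xd9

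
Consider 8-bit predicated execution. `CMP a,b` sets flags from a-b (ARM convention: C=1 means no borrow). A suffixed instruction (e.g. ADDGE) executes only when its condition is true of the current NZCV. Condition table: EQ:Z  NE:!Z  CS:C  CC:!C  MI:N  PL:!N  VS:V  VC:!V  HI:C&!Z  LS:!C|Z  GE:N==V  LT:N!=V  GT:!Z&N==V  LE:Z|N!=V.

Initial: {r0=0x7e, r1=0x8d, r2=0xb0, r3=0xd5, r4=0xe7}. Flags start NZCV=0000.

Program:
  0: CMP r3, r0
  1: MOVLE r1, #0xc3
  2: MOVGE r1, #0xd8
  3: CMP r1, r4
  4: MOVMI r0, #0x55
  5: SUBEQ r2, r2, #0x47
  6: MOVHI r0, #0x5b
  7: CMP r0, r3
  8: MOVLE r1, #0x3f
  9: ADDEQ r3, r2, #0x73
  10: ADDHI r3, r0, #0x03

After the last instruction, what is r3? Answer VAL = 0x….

0: ✓ CMP  NZCV=0011
1: ✓ MOVLE  r1←0xc3
2: · MOVGE
3: ✓ CMP  NZCV=1000
4: ✓ MOVMI  r0←0x55
5: · SUBEQ
6: · MOVHI
7: ✓ CMP  NZCV=1001
8: · MOVLE
9: · ADDEQ
10: · ADDHI

VAL = 0xd5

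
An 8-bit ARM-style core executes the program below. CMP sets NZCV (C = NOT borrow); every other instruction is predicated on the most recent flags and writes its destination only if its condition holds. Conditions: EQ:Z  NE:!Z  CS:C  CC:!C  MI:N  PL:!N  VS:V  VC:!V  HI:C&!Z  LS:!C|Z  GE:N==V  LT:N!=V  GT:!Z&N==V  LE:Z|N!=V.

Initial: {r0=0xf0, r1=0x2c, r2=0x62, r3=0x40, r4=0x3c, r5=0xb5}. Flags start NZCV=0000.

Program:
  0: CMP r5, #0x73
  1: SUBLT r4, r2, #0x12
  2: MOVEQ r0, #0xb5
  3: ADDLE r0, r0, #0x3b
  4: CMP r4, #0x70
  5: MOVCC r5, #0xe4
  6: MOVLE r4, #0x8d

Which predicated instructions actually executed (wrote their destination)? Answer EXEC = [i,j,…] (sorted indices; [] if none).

0: ✓ CMP  NZCV=0011
1: ✓ SUBLT  r4←0x50
2: · MOVEQ
3: ✓ ADDLE  r0←0x2b
4: ✓ CMP  NZCV=1000
5: ✓ MOVCC  r5←0xe4
6: ✓ MOVLE  r4←0x8d

EXEC = [1,3,5,6]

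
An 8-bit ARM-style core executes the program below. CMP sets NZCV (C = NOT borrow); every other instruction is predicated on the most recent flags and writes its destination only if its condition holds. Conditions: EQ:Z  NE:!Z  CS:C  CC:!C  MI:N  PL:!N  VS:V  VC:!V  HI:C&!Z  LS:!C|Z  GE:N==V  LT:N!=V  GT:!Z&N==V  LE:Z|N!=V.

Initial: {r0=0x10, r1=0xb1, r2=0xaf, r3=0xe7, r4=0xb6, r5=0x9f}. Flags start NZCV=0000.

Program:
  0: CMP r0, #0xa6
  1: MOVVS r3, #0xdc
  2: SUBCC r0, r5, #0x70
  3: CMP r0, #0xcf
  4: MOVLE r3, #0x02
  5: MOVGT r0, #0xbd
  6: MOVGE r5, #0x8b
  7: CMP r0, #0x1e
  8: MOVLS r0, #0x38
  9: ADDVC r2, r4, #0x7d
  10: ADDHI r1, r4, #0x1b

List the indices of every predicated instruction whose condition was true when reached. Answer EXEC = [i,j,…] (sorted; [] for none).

EXEC = [2,5,6,9,10]

[0] flags=0000 → (cmp)
[1] flags=0000 VS?F → skip
[2] flags=0000 CC?T → r0=0x2f
[3] flags=0000 → (cmp)
[4] flags=0000 LE?F → skip
[5] flags=0000 GT?T → r0=0xbd
[6] flags=0000 GE?T → r5=0x8b
[7] flags=1010 → (cmp)
[8] flags=1010 LS?F → skip
[9] flags=1010 VC?T → r2=0x33
[10] flags=1010 HI?T → r1=0xd1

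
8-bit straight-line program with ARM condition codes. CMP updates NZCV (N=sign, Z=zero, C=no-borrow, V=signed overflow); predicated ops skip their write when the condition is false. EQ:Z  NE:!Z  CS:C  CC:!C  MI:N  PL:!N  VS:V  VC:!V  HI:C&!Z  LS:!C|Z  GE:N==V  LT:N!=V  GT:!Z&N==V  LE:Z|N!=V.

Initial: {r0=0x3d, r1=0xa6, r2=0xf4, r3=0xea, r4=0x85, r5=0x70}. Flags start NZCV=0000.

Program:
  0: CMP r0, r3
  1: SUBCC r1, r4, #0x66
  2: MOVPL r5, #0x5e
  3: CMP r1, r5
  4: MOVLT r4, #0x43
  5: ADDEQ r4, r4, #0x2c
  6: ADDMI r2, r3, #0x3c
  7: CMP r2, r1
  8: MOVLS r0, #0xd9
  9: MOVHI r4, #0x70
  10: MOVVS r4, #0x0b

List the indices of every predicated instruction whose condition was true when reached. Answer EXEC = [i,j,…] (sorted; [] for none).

[0] flags=0000 → (cmp)
[1] flags=0000 CC?T → r1=0x1f
[2] flags=0000 PL?T → r5=0x5e
[3] flags=1000 → (cmp)
[4] flags=1000 LT?T → r4=0x43
[5] flags=1000 EQ?F → skip
[6] flags=1000 MI?T → r2=0x26
[7] flags=0010 → (cmp)
[8] flags=0010 LS?F → skip
[9] flags=0010 HI?T → r4=0x70
[10] flags=0010 VS?F → skip

EXEC = [1,2,4,6,9]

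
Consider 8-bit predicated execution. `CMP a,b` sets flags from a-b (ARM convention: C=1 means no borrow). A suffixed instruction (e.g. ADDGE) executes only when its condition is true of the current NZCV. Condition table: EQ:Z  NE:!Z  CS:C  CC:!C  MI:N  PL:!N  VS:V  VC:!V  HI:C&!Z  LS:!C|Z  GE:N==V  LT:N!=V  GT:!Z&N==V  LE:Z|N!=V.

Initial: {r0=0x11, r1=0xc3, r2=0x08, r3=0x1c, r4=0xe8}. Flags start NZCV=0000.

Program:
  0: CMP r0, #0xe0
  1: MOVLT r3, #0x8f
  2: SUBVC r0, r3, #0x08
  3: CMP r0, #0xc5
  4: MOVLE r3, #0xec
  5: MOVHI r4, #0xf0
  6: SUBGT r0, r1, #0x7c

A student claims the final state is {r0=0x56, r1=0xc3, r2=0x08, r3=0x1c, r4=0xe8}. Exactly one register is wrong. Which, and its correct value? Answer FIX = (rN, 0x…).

FIX = (r0, 0x47)

0: ✓ CMP  NZCV=0000
1: · MOVLT
2: ✓ SUBVC  r0←0x14
3: ✓ CMP  NZCV=0000
4: · MOVLE
5: · MOVHI
6: ✓ SUBGT  r0←0x47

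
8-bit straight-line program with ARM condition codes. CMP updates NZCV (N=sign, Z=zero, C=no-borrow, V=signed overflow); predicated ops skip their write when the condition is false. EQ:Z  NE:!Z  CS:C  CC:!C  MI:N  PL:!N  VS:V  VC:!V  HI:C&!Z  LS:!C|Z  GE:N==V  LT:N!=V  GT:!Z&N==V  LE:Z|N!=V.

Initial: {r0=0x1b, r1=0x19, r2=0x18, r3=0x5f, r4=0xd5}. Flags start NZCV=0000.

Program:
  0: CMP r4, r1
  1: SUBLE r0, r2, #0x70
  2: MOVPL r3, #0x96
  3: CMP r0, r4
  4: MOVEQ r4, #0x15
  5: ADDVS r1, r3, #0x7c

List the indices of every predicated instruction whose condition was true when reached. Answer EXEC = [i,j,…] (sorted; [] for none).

0: ✓ CMP  NZCV=1010
1: ✓ SUBLE  r0←0xa8
2: · MOVPL
3: ✓ CMP  NZCV=1000
4: · MOVEQ
5: · ADDVS

EXEC = [1]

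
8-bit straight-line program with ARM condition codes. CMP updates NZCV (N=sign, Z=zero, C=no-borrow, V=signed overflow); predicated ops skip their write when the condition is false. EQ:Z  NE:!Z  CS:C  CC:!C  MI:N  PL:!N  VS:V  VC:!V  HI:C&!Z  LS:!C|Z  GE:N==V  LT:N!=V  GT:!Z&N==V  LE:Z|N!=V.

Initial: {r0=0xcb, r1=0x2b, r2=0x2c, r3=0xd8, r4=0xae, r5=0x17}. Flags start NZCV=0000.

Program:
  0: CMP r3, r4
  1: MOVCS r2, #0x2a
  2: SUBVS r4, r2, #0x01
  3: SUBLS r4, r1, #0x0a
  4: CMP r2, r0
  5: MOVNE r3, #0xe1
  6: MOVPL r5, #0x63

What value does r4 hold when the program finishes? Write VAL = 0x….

[0] flags=0010 → (cmp)
[1] flags=0010 CS?T → r2=0x2a
[2] flags=0010 VS?F → skip
[3] flags=0010 LS?F → skip
[4] flags=0000 → (cmp)
[5] flags=0000 NE?T → r3=0xe1
[6] flags=0000 PL?T → r5=0x63

VAL = 0xae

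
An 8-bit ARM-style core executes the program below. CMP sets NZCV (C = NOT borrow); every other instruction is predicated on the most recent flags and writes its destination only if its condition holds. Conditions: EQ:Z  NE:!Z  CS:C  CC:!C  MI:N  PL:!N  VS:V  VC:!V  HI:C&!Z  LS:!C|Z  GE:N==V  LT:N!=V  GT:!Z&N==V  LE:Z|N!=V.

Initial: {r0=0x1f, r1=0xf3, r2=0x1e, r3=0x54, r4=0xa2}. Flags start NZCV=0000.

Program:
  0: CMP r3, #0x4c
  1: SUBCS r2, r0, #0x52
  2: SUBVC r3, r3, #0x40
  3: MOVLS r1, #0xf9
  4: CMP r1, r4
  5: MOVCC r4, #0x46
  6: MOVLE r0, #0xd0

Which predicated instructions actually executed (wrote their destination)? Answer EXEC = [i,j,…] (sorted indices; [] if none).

[0] flags=0010 → (cmp)
[1] flags=0010 CS?T → r2=0xcd
[2] flags=0010 VC?T → r3=0x14
[3] flags=0010 LS?F → skip
[4] flags=0010 → (cmp)
[5] flags=0010 CC?F → skip
[6] flags=0010 LE?F → skip

EXEC = [1,2]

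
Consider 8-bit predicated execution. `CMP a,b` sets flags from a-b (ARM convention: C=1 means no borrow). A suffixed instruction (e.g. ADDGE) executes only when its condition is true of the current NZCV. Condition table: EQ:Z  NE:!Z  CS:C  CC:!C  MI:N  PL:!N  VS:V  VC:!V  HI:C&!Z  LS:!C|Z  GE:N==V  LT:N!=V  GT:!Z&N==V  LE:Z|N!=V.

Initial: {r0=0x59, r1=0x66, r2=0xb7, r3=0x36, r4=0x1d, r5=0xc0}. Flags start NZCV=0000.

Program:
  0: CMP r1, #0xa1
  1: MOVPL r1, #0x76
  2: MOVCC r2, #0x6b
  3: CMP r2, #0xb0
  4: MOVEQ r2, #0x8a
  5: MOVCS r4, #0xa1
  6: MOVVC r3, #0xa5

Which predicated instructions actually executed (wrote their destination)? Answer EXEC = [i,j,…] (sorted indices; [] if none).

0: ✓ CMP  NZCV=1001
1: · MOVPL
2: ✓ MOVCC  r2←0x6b
3: ✓ CMP  NZCV=1001
4: · MOVEQ
5: · MOVCS
6: · MOVVC

EXEC = [2]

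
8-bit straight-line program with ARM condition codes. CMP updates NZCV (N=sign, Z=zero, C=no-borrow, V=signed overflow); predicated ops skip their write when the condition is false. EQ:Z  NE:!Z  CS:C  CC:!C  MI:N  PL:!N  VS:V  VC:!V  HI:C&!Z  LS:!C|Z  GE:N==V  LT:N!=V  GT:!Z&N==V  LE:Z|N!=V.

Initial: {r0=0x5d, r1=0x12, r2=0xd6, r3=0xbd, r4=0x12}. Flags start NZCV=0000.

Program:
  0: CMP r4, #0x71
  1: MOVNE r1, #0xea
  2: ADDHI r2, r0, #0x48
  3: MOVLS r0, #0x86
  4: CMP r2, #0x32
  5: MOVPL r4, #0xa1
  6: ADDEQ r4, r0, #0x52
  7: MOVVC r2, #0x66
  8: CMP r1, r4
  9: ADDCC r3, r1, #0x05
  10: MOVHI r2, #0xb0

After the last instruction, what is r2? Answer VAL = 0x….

VAL = 0xb0

0: ✓ CMP  NZCV=1000
1: ✓ MOVNE  r1←0xea
2: · ADDHI
3: ✓ MOVLS  r0←0x86
4: ✓ CMP  NZCV=1010
5: · MOVPL
6: · ADDEQ
7: ✓ MOVVC  r2←0x66
8: ✓ CMP  NZCV=1010
9: · ADDCC
10: ✓ MOVHI  r2←0xb0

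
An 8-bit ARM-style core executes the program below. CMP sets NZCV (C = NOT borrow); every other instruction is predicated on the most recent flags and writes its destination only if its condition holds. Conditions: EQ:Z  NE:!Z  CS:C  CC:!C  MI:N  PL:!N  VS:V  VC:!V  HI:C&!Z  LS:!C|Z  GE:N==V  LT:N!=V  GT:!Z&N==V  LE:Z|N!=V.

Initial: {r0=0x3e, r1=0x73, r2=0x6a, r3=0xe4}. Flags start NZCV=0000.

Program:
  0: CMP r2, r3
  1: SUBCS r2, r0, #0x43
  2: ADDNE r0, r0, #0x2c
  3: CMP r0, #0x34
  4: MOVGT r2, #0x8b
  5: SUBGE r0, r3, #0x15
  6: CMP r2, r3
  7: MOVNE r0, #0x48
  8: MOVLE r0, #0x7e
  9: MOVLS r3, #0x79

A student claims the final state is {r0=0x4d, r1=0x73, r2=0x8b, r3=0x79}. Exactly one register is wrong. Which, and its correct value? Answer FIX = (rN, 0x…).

FIX = (r0, 0x7e)

0: ✓ CMP  NZCV=1001
1: · SUBCS
2: ✓ ADDNE  r0←0x6a
3: ✓ CMP  NZCV=0010
4: ✓ MOVGT  r2←0x8b
5: ✓ SUBGE  r0←0xcf
6: ✓ CMP  NZCV=1000
7: ✓ MOVNE  r0←0x48
8: ✓ MOVLE  r0←0x7e
9: ✓ MOVLS  r3←0x79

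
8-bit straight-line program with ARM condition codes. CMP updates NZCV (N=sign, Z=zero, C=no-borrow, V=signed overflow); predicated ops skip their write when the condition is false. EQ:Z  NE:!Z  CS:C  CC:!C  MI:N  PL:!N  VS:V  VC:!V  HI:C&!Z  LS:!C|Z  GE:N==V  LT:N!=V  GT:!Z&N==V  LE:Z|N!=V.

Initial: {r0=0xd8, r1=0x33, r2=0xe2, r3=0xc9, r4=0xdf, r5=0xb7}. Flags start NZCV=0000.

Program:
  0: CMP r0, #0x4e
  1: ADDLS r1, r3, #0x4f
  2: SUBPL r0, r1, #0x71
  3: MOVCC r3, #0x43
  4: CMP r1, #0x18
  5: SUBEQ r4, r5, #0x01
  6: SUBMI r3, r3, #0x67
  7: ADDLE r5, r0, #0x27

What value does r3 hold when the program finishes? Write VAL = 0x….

VAL = 0xc9

[0] flags=1010 → (cmp)
[1] flags=1010 LS?F → skip
[2] flags=1010 PL?F → skip
[3] flags=1010 CC?F → skip
[4] flags=0010 → (cmp)
[5] flags=0010 EQ?F → skip
[6] flags=0010 MI?F → skip
[7] flags=0010 LE?F → skip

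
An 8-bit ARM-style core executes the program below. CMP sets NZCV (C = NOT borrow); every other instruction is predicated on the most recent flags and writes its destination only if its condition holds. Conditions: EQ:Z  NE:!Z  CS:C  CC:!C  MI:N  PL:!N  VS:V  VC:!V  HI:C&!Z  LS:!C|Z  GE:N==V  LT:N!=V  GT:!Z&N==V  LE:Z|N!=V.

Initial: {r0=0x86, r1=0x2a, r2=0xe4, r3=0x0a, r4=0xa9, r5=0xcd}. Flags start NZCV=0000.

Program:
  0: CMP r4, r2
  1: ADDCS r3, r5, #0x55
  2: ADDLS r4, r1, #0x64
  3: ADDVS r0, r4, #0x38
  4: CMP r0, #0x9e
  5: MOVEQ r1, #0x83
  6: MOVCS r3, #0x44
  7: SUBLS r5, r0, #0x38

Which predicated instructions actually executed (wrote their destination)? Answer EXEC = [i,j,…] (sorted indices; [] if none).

0: ✓ CMP  NZCV=1000
1: · ADDCS
2: ✓ ADDLS  r4←0x8e
3: · ADDVS
4: ✓ CMP  NZCV=1000
5: · MOVEQ
6: · MOVCS
7: ✓ SUBLS  r5←0x4e

EXEC = [2,7]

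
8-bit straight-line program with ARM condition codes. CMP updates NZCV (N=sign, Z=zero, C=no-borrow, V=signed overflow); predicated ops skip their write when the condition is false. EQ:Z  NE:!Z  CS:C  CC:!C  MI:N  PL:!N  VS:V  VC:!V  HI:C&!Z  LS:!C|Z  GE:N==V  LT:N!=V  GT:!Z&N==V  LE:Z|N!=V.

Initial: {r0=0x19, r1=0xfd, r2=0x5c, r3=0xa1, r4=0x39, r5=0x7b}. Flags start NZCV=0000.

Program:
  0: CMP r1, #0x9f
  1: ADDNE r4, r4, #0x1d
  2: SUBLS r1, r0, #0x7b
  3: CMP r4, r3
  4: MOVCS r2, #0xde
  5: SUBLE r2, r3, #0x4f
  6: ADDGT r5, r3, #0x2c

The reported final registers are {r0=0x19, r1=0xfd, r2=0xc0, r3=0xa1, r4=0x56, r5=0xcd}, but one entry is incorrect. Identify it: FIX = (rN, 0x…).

FIX = (r2, 0x5c)

0: ✓ CMP  NZCV=0010
1: ✓ ADDNE  r4←0x56
2: · SUBLS
3: ✓ CMP  NZCV=1001
4: · MOVCS
5: · SUBLE
6: ✓ ADDGT  r5←0xcd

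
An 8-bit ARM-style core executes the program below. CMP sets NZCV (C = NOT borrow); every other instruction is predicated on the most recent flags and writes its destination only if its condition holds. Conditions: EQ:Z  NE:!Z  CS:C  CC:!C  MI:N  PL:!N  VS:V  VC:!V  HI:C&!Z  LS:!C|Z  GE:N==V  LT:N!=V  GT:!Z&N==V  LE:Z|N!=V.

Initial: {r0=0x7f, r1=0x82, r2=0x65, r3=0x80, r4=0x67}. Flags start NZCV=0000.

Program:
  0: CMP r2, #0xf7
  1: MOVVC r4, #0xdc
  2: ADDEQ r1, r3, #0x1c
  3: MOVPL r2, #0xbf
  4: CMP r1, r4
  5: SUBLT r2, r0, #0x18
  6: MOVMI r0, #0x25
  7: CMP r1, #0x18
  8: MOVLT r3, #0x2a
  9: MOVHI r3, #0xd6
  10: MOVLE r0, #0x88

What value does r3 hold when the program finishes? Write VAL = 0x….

0: ✓ CMP  NZCV=0000
1: ✓ MOVVC  r4←0xdc
2: · ADDEQ
3: ✓ MOVPL  r2←0xbf
4: ✓ CMP  NZCV=1000
5: ✓ SUBLT  r2←0x67
6: ✓ MOVMI  r0←0x25
7: ✓ CMP  NZCV=0011
8: ✓ MOVLT  r3←0x2a
9: ✓ MOVHI  r3←0xd6
10: ✓ MOVLE  r0←0x88

VAL = 0xd6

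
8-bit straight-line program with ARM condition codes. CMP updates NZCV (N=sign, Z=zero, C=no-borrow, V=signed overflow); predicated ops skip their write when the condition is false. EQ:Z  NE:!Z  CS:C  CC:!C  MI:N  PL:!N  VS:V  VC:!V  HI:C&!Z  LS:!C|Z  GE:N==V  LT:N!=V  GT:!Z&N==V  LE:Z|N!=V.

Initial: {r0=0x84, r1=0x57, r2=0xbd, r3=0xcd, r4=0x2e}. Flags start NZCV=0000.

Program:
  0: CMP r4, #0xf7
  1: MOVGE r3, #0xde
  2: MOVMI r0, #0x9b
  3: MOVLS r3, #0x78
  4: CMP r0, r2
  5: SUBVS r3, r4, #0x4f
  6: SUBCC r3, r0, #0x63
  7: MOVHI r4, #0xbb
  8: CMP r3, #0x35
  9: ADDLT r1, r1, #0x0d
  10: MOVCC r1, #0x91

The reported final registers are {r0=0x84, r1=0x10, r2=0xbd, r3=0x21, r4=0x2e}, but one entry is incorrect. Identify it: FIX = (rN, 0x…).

0: ✓ CMP  NZCV=0000
1: ✓ MOVGE  r3←0xde
2: · MOVMI
3: ✓ MOVLS  r3←0x78
4: ✓ CMP  NZCV=1000
5: · SUBVS
6: ✓ SUBCC  r3←0x21
7: · MOVHI
8: ✓ CMP  NZCV=1000
9: ✓ ADDLT  r1←0x64
10: ✓ MOVCC  r1←0x91

FIX = (r1, 0x91)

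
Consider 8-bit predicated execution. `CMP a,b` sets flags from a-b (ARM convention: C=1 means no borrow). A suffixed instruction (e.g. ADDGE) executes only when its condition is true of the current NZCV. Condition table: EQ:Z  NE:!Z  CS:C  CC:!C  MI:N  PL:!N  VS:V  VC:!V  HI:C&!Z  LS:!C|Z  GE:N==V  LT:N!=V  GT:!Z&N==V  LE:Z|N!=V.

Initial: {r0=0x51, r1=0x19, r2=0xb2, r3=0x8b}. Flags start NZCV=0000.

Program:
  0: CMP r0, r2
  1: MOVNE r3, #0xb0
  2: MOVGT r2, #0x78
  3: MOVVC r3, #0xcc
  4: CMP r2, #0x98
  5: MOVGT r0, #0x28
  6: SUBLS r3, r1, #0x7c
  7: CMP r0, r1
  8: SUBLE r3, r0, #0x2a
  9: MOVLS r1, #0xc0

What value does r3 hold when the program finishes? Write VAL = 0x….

0: ✓ CMP  NZCV=1001
1: ✓ MOVNE  r3←0xb0
2: ✓ MOVGT  r2←0x78
3: · MOVVC
4: ✓ CMP  NZCV=1001
5: ✓ MOVGT  r0←0x28
6: ✓ SUBLS  r3←0x9d
7: ✓ CMP  NZCV=0010
8: · SUBLE
9: · MOVLS

VAL = 0x9d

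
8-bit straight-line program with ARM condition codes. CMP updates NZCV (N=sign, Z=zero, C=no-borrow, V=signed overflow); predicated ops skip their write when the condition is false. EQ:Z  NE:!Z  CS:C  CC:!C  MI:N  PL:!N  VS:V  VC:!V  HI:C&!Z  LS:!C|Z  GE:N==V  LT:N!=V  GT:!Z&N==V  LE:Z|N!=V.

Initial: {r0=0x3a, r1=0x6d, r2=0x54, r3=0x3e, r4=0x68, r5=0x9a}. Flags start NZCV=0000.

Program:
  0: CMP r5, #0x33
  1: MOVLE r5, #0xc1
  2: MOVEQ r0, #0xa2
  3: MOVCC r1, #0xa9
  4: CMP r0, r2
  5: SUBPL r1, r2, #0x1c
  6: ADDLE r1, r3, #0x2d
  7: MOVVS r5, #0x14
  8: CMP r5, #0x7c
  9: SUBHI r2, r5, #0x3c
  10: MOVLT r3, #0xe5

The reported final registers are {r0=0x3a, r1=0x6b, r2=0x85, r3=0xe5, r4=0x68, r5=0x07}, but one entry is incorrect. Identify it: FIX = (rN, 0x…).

[0] flags=0011 → (cmp)
[1] flags=0011 LE?T → r5=0xc1
[2] flags=0011 EQ?F → skip
[3] flags=0011 CC?F → skip
[4] flags=1000 → (cmp)
[5] flags=1000 PL?F → skip
[6] flags=1000 LE?T → r1=0x6b
[7] flags=1000 VS?F → skip
[8] flags=0011 → (cmp)
[9] flags=0011 HI?T → r2=0x85
[10] flags=0011 LT?T → r3=0xe5

FIX = (r5, 0xc1)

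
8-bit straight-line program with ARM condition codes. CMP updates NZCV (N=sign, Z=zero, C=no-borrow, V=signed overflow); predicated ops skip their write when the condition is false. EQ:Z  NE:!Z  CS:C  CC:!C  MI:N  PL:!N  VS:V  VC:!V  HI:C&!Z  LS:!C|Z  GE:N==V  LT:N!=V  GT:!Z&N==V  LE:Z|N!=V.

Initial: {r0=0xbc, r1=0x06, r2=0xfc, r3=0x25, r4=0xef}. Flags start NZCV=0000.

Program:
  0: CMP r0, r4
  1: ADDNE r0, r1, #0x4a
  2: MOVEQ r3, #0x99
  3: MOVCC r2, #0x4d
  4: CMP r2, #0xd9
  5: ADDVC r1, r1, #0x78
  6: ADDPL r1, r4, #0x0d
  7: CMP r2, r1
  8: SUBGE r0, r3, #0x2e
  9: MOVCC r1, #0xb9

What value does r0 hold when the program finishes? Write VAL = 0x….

VAL = 0xf7

[0] flags=1000 → (cmp)
[1] flags=1000 NE?T → r0=0x50
[2] flags=1000 EQ?F → skip
[3] flags=1000 CC?T → r2=0x4d
[4] flags=0000 → (cmp)
[5] flags=0000 VC?T → r1=0x7e
[6] flags=0000 PL?T → r1=0xfc
[7] flags=0000 → (cmp)
[8] flags=0000 GE?T → r0=0xf7
[9] flags=0000 CC?T → r1=0xb9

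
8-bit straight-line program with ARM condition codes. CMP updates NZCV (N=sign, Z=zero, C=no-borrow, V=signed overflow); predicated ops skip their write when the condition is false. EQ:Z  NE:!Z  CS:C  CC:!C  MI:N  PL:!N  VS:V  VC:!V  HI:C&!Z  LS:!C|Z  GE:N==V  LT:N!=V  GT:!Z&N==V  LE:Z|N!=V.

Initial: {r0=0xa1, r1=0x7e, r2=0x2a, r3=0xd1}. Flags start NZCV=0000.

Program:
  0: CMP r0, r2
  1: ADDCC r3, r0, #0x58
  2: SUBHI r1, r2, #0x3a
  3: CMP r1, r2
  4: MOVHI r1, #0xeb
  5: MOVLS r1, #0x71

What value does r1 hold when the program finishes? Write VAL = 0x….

0: ✓ CMP  NZCV=0011
1: · ADDCC
2: ✓ SUBHI  r1←0xf0
3: ✓ CMP  NZCV=1010
4: ✓ MOVHI  r1←0xeb
5: · MOVLS

VAL = 0xeb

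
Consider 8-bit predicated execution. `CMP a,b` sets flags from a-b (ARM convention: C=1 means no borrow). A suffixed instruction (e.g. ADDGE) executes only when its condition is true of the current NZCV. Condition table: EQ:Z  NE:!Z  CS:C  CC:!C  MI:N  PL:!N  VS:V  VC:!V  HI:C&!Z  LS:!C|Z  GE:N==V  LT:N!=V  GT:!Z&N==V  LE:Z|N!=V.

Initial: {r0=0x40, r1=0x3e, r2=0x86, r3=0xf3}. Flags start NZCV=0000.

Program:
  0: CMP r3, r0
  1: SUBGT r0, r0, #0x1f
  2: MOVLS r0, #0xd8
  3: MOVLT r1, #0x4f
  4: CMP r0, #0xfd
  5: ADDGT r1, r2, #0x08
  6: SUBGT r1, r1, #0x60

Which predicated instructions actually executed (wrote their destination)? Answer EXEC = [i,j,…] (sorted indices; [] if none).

[0] flags=1010 → (cmp)
[1] flags=1010 GT?F → skip
[2] flags=1010 LS?F → skip
[3] flags=1010 LT?T → r1=0x4f
[4] flags=0000 → (cmp)
[5] flags=0000 GT?T → r1=0x8e
[6] flags=0000 GT?T → r1=0x2e

EXEC = [3,5,6]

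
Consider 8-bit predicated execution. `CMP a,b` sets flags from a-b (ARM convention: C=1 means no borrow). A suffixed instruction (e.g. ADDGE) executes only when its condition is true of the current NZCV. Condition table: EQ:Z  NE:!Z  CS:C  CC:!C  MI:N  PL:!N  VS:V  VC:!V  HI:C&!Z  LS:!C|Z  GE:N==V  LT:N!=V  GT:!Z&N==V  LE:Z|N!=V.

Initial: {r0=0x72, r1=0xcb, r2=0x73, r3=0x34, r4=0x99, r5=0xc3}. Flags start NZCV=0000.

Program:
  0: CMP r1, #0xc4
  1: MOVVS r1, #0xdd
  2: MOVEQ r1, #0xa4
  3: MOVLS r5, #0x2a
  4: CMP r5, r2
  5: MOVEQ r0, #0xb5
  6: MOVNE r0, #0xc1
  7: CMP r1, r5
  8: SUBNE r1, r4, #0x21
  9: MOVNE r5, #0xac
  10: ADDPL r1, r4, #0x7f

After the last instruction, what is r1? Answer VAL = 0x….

0: ✓ CMP  NZCV=0010
1: · MOVVS
2: · MOVEQ
3: · MOVLS
4: ✓ CMP  NZCV=0011
5: · MOVEQ
6: ✓ MOVNE  r0←0xc1
7: ✓ CMP  NZCV=0010
8: ✓ SUBNE  r1←0x78
9: ✓ MOVNE  r5←0xac
10: ✓ ADDPL  r1←0x18

VAL = 0x18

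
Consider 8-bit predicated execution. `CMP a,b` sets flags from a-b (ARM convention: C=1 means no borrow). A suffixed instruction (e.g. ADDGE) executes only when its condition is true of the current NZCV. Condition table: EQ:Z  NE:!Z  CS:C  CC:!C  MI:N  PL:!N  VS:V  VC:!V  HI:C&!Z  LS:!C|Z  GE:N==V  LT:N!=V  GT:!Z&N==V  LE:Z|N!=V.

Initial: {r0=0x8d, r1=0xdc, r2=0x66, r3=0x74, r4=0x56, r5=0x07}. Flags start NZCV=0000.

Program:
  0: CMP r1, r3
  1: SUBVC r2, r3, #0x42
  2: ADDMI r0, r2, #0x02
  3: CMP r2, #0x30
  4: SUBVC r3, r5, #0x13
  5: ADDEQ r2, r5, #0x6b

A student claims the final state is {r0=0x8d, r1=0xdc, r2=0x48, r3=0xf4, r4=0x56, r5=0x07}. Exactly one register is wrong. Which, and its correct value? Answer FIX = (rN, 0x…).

FIX = (r2, 0x66)

[0] flags=0011 → (cmp)
[1] flags=0011 VC?F → skip
[2] flags=0011 MI?F → skip
[3] flags=0010 → (cmp)
[4] flags=0010 VC?T → r3=0xf4
[5] flags=0010 EQ?F → skip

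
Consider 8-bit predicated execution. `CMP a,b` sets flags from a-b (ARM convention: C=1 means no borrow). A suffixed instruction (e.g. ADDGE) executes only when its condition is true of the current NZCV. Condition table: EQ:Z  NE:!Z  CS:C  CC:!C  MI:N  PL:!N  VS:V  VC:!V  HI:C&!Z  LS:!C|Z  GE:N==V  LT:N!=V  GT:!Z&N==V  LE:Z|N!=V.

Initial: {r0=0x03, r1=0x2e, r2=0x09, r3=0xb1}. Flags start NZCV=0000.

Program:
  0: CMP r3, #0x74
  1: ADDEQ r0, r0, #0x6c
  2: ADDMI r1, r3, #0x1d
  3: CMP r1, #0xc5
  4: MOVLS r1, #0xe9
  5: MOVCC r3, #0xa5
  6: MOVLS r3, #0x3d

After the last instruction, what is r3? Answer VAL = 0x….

VAL = 0x3d

[0] flags=0011 → (cmp)
[1] flags=0011 EQ?F → skip
[2] flags=0011 MI?F → skip
[3] flags=0000 → (cmp)
[4] flags=0000 LS?T → r1=0xe9
[5] flags=0000 CC?T → r3=0xa5
[6] flags=0000 LS?T → r3=0x3d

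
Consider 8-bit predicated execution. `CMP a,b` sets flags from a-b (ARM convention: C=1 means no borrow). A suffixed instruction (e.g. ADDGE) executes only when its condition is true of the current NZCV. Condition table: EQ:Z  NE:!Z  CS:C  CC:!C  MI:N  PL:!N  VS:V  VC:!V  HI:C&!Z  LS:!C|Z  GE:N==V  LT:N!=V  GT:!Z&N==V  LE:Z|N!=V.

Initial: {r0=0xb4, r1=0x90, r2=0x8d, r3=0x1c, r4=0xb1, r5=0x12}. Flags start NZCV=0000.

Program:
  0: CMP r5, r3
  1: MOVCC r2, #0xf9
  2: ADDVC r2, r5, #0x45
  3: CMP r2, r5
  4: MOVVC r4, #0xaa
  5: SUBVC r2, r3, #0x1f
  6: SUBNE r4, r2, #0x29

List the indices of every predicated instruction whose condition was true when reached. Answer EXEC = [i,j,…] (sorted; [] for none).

EXEC = [1,2,4,5,6]

0: ✓ CMP  NZCV=1000
1: ✓ MOVCC  r2←0xf9
2: ✓ ADDVC  r2←0x57
3: ✓ CMP  NZCV=0010
4: ✓ MOVVC  r4←0xaa
5: ✓ SUBVC  r2←0xfd
6: ✓ SUBNE  r4←0xd4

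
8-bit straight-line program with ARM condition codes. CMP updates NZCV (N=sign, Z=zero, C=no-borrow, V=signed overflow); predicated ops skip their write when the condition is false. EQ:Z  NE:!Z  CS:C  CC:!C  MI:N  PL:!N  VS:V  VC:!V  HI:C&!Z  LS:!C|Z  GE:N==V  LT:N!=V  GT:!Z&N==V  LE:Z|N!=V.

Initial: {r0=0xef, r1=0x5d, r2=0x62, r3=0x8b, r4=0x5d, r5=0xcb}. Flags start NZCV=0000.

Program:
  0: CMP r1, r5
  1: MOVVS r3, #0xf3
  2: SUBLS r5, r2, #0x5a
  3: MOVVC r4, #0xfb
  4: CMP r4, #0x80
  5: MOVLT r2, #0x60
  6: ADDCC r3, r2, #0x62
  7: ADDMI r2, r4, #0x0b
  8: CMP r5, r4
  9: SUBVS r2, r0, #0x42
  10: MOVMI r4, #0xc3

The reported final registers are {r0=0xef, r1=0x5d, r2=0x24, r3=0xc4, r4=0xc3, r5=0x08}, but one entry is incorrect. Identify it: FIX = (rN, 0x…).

FIX = (r2, 0x68)

[0] flags=1001 → (cmp)
[1] flags=1001 VS?T → r3=0xf3
[2] flags=1001 LS?T → r5=0x08
[3] flags=1001 VC?F → skip
[4] flags=1001 → (cmp)
[5] flags=1001 LT?F → skip
[6] flags=1001 CC?T → r3=0xc4
[7] flags=1001 MI?T → r2=0x68
[8] flags=1000 → (cmp)
[9] flags=1000 VS?F → skip
[10] flags=1000 MI?T → r4=0xc3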